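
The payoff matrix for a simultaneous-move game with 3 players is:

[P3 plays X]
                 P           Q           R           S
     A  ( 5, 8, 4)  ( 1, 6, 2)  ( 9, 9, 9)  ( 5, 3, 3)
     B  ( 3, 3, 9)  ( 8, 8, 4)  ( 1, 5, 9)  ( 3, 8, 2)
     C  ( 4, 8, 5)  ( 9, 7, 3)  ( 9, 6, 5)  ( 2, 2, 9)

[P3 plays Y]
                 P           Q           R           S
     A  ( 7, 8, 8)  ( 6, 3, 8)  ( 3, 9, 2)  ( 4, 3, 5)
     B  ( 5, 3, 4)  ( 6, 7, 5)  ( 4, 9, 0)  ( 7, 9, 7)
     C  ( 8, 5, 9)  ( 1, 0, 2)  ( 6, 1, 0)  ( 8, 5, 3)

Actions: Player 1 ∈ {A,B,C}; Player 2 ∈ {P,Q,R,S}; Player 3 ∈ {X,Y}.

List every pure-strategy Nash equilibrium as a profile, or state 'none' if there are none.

(A,P,X): not NE [P2→R gives 9>8; P3→Y gives 8>4]
(A,P,Y): not NE [P1→C gives 8>7; P2→R gives 9>8]
(A,Q,X): not NE [P1→C gives 9>1; P2→R gives 9>6; P3→Y gives 8>2]
(A,Q,Y): not NE [P2→R gives 9>3]
(A,R,X): NE
(A,R,Y): not NE [P1→C gives 6>3; P3→X gives 9>2]
(A,S,X): not NE [P2→R gives 9>3; P3→Y gives 5>3]
(A,S,Y): not NE [P1→C gives 8>4; P2→R gives 9>3]
(B,P,X): not NE [P1→A gives 5>3; P2→S gives 8>3]
(B,P,Y): not NE [P1→C gives 8>5; P2→S gives 9>3; P3→X gives 9>4]
(B,Q,X): not NE [P1→C gives 9>8; P3→Y gives 5>4]
(B,Q,Y): not NE [P2→S gives 9>7]
(B,R,X): not NE [P1→C gives 9>1; P2→S gives 8>5]
(B,R,Y): not NE [P1→C gives 6>4; P3→X gives 9>0]
(B,S,X): not NE [P1→A gives 5>3; P3→Y gives 7>2]
(B,S,Y): not NE [P1→C gives 8>7]
(C,P,X): not NE [P1→A gives 5>4; P3→Y gives 9>5]
(C,P,Y): NE
(C,Q,X): not NE [P2→P gives 8>7]
(C,Q,Y): not NE [P1→B gives 6>1; P2→S gives 5>0; P3→X gives 3>2]
(C,R,X): not NE [P2→P gives 8>6]
(C,R,Y): not NE [P2→S gives 5>1; P3→X gives 5>0]
(C,S,X): not NE [P1→A gives 5>2; P2→P gives 8>2]
(C,S,Y): not NE [P3→X gives 9>3]

NE set: (A,R,X), (C,P,Y)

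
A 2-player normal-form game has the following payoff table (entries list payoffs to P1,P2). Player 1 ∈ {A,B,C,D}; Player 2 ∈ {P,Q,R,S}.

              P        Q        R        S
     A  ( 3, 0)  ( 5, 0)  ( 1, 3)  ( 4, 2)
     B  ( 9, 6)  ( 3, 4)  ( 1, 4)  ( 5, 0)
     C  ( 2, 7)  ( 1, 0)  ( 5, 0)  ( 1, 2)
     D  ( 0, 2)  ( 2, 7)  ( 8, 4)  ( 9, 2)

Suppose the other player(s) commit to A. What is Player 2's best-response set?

u_2(P vs A) = 0
u_2(Q vs A) = 0
u_2(R vs A) = 3
u_2(S vs A) = 2
max payoff 3 at {R}

P2 best: {R}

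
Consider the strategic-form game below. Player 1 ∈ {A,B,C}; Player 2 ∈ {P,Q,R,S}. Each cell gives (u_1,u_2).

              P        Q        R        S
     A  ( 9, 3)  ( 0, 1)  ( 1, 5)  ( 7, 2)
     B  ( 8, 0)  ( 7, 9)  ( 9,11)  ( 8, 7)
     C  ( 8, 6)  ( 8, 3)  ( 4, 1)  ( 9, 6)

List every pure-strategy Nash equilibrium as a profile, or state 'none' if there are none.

PSNE = {(B,R), (C,S)}

(A,P): not NE [P2→R gives 5>3]
(A,Q): not NE [P1→C gives 8>0; P2→R gives 5>1]
(A,R): not NE [P1→B gives 9>1]
(A,S): not NE [P1→C gives 9>7; P2→R gives 5>2]
(B,P): not NE [P1→A gives 9>8; P2→R gives 11>0]
(B,Q): not NE [P1→C gives 8>7; P2→R gives 11>9]
(B,R): NE
(B,S): not NE [P1→C gives 9>8; P2→R gives 11>7]
(C,P): not NE [P1→A gives 9>8]
(C,Q): not NE [P2→S gives 6>3]
(C,R): not NE [P1→B gives 9>4; P2→S gives 6>1]
(C,S): NE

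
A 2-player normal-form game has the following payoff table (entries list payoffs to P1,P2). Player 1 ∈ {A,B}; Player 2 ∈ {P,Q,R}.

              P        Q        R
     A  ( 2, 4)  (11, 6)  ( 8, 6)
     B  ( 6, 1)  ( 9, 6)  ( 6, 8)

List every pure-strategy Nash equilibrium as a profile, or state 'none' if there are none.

Nash profiles: (A,Q), (A,R)

(A,P): not NE [P1→B gives 6>2; P2→R gives 6>4]
(A,Q): NE
(A,R): NE
(B,P): not NE [P2→R gives 8>1]
(B,Q): not NE [P1→A gives 11>9; P2→R gives 8>6]
(B,R): not NE [P1→A gives 8>6]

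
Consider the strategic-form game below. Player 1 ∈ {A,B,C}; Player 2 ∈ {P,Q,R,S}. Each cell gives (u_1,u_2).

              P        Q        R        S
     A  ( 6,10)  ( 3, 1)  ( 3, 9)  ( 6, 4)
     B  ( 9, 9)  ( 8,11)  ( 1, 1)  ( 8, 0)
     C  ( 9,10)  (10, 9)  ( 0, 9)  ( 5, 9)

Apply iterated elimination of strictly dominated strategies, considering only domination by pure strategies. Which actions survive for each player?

IESDS → P1:{B,C} P2:{P,Q}

P2 drop R (P beats it: A:10>9 B:9>1 C:10>9)
P1 drop A (B beats it: P:9>6 Q:8>3 S:8>6)
P2 drop S (P beats it: B:9>0 C:10>9)
P1→{B,C} P2→{P,Q}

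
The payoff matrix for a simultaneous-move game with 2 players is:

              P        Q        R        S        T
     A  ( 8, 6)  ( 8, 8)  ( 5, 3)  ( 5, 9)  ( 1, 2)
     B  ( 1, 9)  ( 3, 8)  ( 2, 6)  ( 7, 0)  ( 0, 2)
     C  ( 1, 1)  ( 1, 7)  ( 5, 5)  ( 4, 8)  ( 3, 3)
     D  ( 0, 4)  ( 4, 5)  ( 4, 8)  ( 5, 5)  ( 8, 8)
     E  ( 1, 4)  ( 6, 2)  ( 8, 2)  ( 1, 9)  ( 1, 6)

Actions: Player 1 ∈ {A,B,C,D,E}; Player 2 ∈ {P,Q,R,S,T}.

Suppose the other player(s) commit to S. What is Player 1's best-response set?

u_1(A vs S) = 5
u_1(B vs S) = 7
u_1(C vs S) = 4
u_1(D vs S) = 5
u_1(E vs S) = 1
max payoff 7 at {B}

BR_1 = {B}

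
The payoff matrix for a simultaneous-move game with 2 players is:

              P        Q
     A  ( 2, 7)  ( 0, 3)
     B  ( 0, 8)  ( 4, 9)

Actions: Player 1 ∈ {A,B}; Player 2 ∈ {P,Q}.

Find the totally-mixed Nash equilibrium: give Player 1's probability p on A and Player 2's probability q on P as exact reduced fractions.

P1 mixes 1/5 on A; P2 mixes 2/3 on P

P1 indiff ⇒ q·2+(1-q)·0 = q·0+(1-q)·4 ⇒ q(2) = (1-q)(4) ⇒ q = 2/3
P2 indiff ⇒ p·7+(1-p)·8 = p·3+(1-p)·9 ⇒ p(4) = (1-p)(1) ⇒ p = 1/5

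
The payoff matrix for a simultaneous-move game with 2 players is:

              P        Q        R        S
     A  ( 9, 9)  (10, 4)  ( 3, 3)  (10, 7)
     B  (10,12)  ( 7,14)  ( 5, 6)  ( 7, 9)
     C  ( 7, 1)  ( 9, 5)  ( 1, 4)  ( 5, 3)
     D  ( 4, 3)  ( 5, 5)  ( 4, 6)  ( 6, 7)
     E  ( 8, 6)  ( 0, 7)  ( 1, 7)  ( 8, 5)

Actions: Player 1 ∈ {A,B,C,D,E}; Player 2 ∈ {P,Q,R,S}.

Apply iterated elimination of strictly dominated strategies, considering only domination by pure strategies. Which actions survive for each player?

Survivors P1:{A,B} P2:{P,Q}

P1 drop C (A beats it: P:9>7 Q:10>9 R:3>1 S:10>5)
P1 drop D (B beats it: P:10>4 Q:7>5 R:5>4 S:7>6)
P1 drop E (A beats it: P:9>8 Q:10>0 R:3>1 S:10>8)
P2 drop R (P beats it: A:9>3 B:12>6)
P2 drop S (P beats it: A:9>7 B:12>9)
P1→{A,B} P2→{P,Q}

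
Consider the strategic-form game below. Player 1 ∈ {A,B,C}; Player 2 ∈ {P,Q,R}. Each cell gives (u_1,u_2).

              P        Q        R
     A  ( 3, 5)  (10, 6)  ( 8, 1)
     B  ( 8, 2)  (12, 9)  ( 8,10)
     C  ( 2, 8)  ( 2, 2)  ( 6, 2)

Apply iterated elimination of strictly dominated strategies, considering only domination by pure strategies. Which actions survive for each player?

P1 drop C (A beats it: P:3>2 Q:10>2 R:8>6)
P2 drop P (Q beats it: A:6>5 B:9>2)
P1→{A,B} P2→{Q,R}

Remaining: P1:{A,B} P2:{Q,R}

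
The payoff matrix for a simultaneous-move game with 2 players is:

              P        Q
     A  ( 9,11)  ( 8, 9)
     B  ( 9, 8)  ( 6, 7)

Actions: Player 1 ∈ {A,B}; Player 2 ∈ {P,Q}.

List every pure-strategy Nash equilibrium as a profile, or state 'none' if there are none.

PSNE = {(A,P), (B,P)}

(A,P): NE
(A,Q): not NE [P2→P gives 11>9]
(B,P): NE
(B,Q): not NE [P1→A gives 8>6; P2→P gives 8>7]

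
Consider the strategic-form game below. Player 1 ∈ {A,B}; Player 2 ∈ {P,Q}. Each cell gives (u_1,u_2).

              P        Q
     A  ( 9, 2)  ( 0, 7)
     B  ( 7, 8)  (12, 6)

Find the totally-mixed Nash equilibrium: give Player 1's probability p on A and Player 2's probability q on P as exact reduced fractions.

p=2/7, q=6/7

P1 indiff ⇒ q·9+(1-q)·0 = q·7+(1-q)·12 ⇒ q(2) = (1-q)(12) ⇒ q = 6/7
P2 indiff ⇒ p·2+(1-p)·8 = p·7+(1-p)·6 ⇒ p(-5) = (1-p)(-2) ⇒ p = 2/7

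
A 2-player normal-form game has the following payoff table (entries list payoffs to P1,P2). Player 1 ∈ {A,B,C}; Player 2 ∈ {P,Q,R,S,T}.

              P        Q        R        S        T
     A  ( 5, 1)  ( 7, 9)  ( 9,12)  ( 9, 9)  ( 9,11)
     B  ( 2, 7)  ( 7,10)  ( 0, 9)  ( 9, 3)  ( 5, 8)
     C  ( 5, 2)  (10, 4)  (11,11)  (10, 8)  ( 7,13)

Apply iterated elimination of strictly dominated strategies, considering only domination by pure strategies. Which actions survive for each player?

P1 drop B (C beats it: P:5>2 Q:10>7 R:11>0 S:10>9 T:7>5)
P2 drop P (Q beats it: A:9>1 C:4>2)
P2 drop Q (R beats it: A:12>9 C:11>4)
P2 drop S (R beats it: A:12>9 C:11>8)
P1→{A,C} P2→{R,T}

Survivors P1:{A,C} P2:{R,T}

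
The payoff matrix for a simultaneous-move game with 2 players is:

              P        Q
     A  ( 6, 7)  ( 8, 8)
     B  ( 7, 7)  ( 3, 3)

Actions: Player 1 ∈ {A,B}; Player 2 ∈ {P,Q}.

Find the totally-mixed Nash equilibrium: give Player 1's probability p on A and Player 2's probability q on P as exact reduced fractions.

(p,q) = (4/5, 5/6)

P1 indiff ⇒ q·6+(1-q)·8 = q·7+(1-q)·3 ⇒ q(-1) = (1-q)(-5) ⇒ q = 5/6
P2 indiff ⇒ p·7+(1-p)·7 = p·8+(1-p)·3 ⇒ p(-1) = (1-p)(-4) ⇒ p = 4/5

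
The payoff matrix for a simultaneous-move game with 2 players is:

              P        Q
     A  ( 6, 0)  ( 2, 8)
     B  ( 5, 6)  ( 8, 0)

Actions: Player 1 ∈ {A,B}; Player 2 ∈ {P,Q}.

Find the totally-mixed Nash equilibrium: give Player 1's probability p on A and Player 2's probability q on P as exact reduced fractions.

p=3/7, q=6/7

P1 indiff ⇒ q·6+(1-q)·2 = q·5+(1-q)·8 ⇒ q(1) = (1-q)(6) ⇒ q = 6/7
P2 indiff ⇒ p·0+(1-p)·6 = p·8+(1-p)·0 ⇒ p(-8) = (1-p)(-6) ⇒ p = 3/7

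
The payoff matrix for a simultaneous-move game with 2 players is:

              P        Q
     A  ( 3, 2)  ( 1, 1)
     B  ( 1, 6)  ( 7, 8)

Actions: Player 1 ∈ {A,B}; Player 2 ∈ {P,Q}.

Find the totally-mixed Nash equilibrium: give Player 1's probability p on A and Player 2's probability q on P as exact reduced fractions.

P1 indiff ⇒ q·3+(1-q)·1 = q·1+(1-q)·7 ⇒ q(2) = (1-q)(6) ⇒ q = 3/4
P2 indiff ⇒ p·2+(1-p)·6 = p·1+(1-p)·8 ⇒ p(1) = (1-p)(2) ⇒ p = 2/3

P1 mixes 2/3 on A; P2 mixes 3/4 on P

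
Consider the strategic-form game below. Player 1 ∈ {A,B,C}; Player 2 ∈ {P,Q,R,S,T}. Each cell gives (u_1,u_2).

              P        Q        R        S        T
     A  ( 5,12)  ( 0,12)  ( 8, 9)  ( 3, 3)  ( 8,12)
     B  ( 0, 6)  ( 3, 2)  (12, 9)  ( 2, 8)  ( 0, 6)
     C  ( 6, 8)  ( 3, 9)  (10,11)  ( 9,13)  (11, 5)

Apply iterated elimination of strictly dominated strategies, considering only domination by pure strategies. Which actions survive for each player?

P1 drop A (C beats it: P:6>5 Q:3>0 R:10>8 S:9>3 T:11>8)
P2 drop P (R beats it: B:9>6 C:11>8)
P2 drop Q (R beats it: B:9>2 C:11>9)
P2 drop T (R beats it: B:9>6 C:11>5)
P1→{B,C} P2→{R,S}

IESDS → P1:{B,C} P2:{R,S}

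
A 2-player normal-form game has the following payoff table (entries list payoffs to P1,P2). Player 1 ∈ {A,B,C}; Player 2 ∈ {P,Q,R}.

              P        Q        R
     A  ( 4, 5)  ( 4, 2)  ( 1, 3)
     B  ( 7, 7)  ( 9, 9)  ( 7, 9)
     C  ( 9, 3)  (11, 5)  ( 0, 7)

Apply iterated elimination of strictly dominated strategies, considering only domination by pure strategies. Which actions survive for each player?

Survivors P1:{B,C} P2:{Q,R}

P1 drop A (B beats it: P:7>4 Q:9>4 R:7>1)
P2 drop P (Q beats it: B:9>7 C:5>3)
P1→{B,C} P2→{Q,R}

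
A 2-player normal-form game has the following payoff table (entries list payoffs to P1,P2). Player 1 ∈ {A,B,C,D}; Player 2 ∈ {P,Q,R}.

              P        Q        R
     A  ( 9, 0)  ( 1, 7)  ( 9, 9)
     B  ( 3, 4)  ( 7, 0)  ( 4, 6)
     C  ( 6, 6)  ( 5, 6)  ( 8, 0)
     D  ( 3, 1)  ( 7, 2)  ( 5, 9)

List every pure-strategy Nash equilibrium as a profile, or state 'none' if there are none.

Nash profiles: (A,R)

(A,P): not NE [P2→R gives 9>0]
(A,Q): not NE [P1→D gives 7>1; P2→R gives 9>7]
(A,R): NE
(B,P): not NE [P1→A gives 9>3; P2→R gives 6>4]
(B,Q): not NE [P2→R gives 6>0]
(B,R): not NE [P1→A gives 9>4]
(C,P): not NE [P1→A gives 9>6]
(C,Q): not NE [P1→D gives 7>5]
(C,R): not NE [P1→A gives 9>8; P2→Q gives 6>0]
(D,P): not NE [P1→A gives 9>3; P2→R gives 9>1]
(D,Q): not NE [P2→R gives 9>2]
(D,R): not NE [P1→A gives 9>5]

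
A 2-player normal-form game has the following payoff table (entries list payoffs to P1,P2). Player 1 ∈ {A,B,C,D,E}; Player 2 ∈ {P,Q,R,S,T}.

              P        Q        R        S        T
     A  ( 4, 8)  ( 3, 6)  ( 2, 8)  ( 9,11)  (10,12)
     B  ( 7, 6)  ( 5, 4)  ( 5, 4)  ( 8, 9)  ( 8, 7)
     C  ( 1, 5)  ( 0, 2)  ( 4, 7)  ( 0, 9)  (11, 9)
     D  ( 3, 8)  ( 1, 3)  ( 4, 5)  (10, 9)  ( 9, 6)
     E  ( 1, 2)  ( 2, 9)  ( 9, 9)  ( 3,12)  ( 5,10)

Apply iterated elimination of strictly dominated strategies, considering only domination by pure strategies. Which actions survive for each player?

Remaining: P1:{A,C,D} P2:{S,T}

P2 drop P (S beats it: A:11>8 B:9>6 C:9>5 D:9>8 E:12>2)
P2 drop Q (S beats it: A:11>6 B:9>4 C:9>2 D:9>3 E:12>9)
P2 drop R (S beats it: A:11>8 B:9>4 C:9>7 D:9>5 E:12>9)
P1 drop B (A beats it: S:9>8 T:10>8)
P1 drop E (A beats it: S:9>3 T:10>5)
P1→{A,C,D} P2→{S,T}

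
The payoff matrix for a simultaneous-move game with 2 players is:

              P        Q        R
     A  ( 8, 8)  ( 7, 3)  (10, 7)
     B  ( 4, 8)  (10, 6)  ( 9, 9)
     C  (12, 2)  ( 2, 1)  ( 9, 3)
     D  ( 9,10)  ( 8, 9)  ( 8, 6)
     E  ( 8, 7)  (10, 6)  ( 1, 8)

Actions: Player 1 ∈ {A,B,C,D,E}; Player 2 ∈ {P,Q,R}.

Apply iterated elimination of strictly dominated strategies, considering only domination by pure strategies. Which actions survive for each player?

Remaining: P1:{A,C} P2:{P,R}

P2 drop Q (P beats it: A:8>3 B:8>6 C:2>1 D:10>9 E:7>6)
P1 drop B (A beats it: P:8>4 R:10>9)
P1 drop D (C beats it: P:12>9 R:9>8)
P1 drop E (C beats it: P:12>8 R:9>1)
P1→{A,C} P2→{P,R}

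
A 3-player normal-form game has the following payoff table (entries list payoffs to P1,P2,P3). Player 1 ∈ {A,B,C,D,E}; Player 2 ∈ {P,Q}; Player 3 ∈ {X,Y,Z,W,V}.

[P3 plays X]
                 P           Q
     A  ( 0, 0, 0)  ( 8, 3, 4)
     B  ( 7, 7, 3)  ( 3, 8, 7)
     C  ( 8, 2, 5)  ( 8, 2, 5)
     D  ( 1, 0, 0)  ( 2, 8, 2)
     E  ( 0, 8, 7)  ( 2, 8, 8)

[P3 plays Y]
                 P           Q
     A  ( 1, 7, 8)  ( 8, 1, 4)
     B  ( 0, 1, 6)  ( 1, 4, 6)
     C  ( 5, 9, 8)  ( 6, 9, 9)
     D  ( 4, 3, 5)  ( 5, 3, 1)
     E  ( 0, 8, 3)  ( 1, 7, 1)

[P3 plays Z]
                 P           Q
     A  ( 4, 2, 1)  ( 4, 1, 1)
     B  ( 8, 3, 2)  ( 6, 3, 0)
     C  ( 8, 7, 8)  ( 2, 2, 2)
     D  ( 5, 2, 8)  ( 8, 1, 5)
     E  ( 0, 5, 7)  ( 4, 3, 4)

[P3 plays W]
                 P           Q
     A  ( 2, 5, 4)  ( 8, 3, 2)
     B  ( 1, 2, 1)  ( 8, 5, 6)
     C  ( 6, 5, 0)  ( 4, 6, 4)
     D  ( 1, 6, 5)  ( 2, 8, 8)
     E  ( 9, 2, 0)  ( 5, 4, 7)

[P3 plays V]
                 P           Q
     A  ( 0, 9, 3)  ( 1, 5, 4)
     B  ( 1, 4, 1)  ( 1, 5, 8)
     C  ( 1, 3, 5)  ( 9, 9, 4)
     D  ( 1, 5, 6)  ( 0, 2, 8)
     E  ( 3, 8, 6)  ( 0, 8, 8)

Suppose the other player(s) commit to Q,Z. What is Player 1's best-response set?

u_1(A vs Q,Z) = 4
u_1(B vs Q,Z) = 6
u_1(C vs Q,Z) = 2
u_1(D vs Q,Z) = 8
u_1(E vs Q,Z) = 4
max payoff 8 at {D}

P1 best: {D}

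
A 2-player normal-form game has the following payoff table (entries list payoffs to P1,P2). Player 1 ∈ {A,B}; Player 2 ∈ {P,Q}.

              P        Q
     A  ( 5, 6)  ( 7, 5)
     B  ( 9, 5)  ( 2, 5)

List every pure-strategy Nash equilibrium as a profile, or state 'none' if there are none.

Nash profiles: (B,P)

(A,P): not NE [P1→B gives 9>5]
(A,Q): not NE [P2→P gives 6>5]
(B,P): NE
(B,Q): not NE [P1→A gives 7>2]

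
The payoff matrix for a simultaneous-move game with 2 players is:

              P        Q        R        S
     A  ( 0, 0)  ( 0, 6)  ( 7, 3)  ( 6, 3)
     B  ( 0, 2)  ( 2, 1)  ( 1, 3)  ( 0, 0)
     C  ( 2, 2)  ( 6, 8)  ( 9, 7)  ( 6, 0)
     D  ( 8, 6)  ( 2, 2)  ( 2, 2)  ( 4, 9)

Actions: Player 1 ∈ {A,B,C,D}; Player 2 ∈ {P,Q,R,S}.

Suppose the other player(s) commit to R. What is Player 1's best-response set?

BR_1 = {C}

u_1(A vs R) = 7
u_1(B vs R) = 1
u_1(C vs R) = 9
u_1(D vs R) = 2
max payoff 9 at {C}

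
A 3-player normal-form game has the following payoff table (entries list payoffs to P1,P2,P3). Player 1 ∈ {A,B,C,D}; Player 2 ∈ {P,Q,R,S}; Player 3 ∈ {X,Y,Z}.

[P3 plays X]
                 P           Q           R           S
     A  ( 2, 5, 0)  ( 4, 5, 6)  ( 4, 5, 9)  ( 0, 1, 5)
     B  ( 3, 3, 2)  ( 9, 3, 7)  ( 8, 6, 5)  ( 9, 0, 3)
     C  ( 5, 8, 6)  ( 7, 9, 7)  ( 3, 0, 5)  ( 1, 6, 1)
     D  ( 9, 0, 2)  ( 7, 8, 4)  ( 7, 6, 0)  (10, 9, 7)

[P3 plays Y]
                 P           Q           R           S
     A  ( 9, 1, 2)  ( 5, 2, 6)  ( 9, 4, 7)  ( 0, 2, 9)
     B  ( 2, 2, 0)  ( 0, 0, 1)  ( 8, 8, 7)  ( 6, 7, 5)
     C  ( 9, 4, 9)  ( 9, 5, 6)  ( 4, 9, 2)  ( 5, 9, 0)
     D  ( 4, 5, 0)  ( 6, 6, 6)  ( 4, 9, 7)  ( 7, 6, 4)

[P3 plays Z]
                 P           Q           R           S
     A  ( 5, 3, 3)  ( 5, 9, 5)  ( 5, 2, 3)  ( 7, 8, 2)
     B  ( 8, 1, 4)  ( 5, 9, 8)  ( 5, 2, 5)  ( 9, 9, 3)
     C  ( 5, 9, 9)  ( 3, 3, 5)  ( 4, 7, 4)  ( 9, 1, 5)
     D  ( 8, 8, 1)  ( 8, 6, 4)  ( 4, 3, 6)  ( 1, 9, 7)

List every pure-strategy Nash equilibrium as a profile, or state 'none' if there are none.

(A,P,X): not NE [P1→D gives 9>2; P3→Z gives 3>0]
(A,P,Y): not NE [P2→R gives 4>1; P3→Z gives 3>2]
(A,P,Z): not NE [P1→D gives 8>5; P2→Q gives 9>3]
(A,Q,X): not NE [P1→B gives 9>4]
(A,Q,Y): not NE [P1→C gives 9>5; P2→R gives 4>2]
(A,Q,Z): not NE [P1→D gives 8>5; P3→Y gives 6>5]
(A,R,X): not NE [P1→B gives 8>4]
(A,R,Y): not NE [P3→X gives 9>7]
(A,R,Z): not NE [P2→Q gives 9>2; P3→X gives 9>3]
(A,S,X): not NE [P1→D gives 10>0; P2→R gives 5>1; P3→Y gives 9>5]
(A,S,Y): not NE [P1→D gives 7>0; P2→R gives 4>2]
(A,S,Z): not NE [P1→C gives 9>7; P2→Q gives 9>8; P3→Y gives 9>2]
(B,P,X): not NE [P1→D gives 9>3; P2→R gives 6>3; P3→Z gives 4>2]
(B,P,Y): not NE [P1→C gives 9>2; P2→R gives 8>2; P3→Z gives 4>0]
(B,P,Z): not NE [P2→S gives 9>1]
(B,Q,X): not NE [P2→R gives 6>3; P3→Z gives 8>7]
(B,Q,Y): not NE [P1→C gives 9>0; P2→R gives 8>0; P3→Z gives 8>1]
(B,Q,Z): not NE [P1→D gives 8>5]
(B,R,X): not NE [P3→Y gives 7>5]
(B,R,Y): not NE [P1→A gives 9>8]
(B,R,Z): not NE [P2→S gives 9>2; P3→Y gives 7>5]
(B,S,X): not NE [P1→D gives 10>9; P2→R gives 6>0; P3→Y gives 5>3]
(B,S,Y): not NE [P1→D gives 7>6; P2→R gives 8>7]
(B,S,Z): not NE [P3→Y gives 5>3]
(C,P,X): not NE [P1→D gives 9>5; P2→Q gives 9>8; P3→Z gives 9>6]
(C,P,Y): not NE [P2→S gives 9>4]
(C,P,Z): not NE [P1→D gives 8>5]
(C,Q,X): not NE [P1→B gives 9>7]
(C,Q,Y): not NE [P2→S gives 9>5; P3→X gives 7>6]
(C,Q,Z): not NE [P1→D gives 8>3; P2→P gives 9>3; P3→X gives 7>5]
(C,R,X): not NE [P1→B gives 8>3; P2→Q gives 9>0]
(C,R,Y): not NE [P1→A gives 9>4; P3→X gives 5>2]
(C,R,Z): not NE [P1→B gives 5>4; P2→P gives 9>7; P3→X gives 5>4]
(C,S,X): not NE [P1→D gives 10>1; P2→Q gives 9>6; P3→Z gives 5>1]
(C,S,Y): not NE [P1→D gives 7>5; P3→Z gives 5>0]
(C,S,Z): not NE [P2→P gives 9>1]
(D,P,X): not NE [P2→S gives 9>0]
(D,P,Y): not NE [P1→C gives 9>4; P2→R gives 9>5; P3→X gives 2>0]
(D,P,Z): not NE [P2→S gives 9>8; P3→X gives 2>1]
(D,Q,X): not NE [P1→B gives 9>7; P2→S gives 9>8; P3→Y gives 6>4]
(D,Q,Y): not NE [P1→C gives 9>6; P2→R gives 9>6]
(D,Q,Z): not NE [P2→S gives 9>6; P3→Y gives 6>4]
(D,R,X): not NE [P1→B gives 8>7; P2→S gives 9>6; P3→Y gives 7>0]
(D,R,Y): not NE [P1→A gives 9>4]
(D,R,Z): not NE [P1→B gives 5>4; P2→S gives 9>3; P3→Y gives 7>6]
(D,S,X): NE
(D,S,Y): not NE [P2→R gives 9>6; P3→Z gives 7>4]
(D,S,Z): not NE [P1→C gives 9>1]

PSNE = {(D,S,X)}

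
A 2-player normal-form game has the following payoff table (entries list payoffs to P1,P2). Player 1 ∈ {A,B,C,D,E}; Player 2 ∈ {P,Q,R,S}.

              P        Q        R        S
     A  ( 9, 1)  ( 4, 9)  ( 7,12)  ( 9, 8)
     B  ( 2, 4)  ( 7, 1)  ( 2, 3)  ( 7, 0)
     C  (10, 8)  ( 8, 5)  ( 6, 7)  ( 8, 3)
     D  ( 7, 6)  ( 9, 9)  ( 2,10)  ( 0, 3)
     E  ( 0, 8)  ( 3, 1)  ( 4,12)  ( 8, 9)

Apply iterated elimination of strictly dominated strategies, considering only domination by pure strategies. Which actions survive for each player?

Survivors P1:{A,C} P2:{P,R}

P1 drop B (C beats it: P:10>2 Q:8>7 R:6>2 S:8>7)
P1 drop E (A beats it: P:9>0 Q:4>3 R:7>4 S:9>8)
P2 drop Q (R beats it: A:12>9 C:7>5 D:10>9)
P1 drop D (A beats it: P:9>7 R:7>2 S:9>0)
P2 drop S (R beats it: A:12>8 C:7>3)
P1→{A,C} P2→{P,R}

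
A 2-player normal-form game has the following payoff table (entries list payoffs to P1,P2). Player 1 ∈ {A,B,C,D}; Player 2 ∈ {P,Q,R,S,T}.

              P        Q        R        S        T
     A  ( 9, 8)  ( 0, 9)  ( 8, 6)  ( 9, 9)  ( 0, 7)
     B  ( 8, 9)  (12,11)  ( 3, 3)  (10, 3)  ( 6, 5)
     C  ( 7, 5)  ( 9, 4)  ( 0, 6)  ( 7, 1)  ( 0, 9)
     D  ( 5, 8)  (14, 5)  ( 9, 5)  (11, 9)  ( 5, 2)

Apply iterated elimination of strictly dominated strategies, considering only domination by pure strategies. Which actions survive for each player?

P1 drop C (B beats it: P:8>7 Q:12>9 R:3>0 S:10>7 T:6>0)
P2 drop R (P beats it: A:8>6 B:9>3 D:8>5)
P2 drop T (P beats it: A:8>7 B:9>5 D:8>2)
P1→{A,B,D} P2→{P,Q,S}

Survivors P1:{A,B,D} P2:{P,Q,S}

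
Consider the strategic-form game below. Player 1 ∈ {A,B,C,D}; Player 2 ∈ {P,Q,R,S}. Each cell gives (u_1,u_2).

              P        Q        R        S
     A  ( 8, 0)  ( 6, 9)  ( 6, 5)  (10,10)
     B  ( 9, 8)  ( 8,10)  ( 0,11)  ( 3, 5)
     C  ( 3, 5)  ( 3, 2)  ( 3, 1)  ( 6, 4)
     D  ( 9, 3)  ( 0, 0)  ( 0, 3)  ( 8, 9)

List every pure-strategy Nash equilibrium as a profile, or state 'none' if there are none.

PSNE = {(A,S)}

(A,P): not NE [P1→D gives 9>8; P2→S gives 10>0]
(A,Q): not NE [P1→B gives 8>6; P2→S gives 10>9]
(A,R): not NE [P2→S gives 10>5]
(A,S): NE
(B,P): not NE [P2→R gives 11>8]
(B,Q): not NE [P2→R gives 11>10]
(B,R): not NE [P1→A gives 6>0]
(B,S): not NE [P1→A gives 10>3; P2→R gives 11>5]
(C,P): not NE [P1→D gives 9>3]
(C,Q): not NE [P1→B gives 8>3; P2→P gives 5>2]
(C,R): not NE [P1→A gives 6>3; P2→P gives 5>1]
(C,S): not NE [P1→A gives 10>6; P2→P gives 5>4]
(D,P): not NE [P2→S gives 9>3]
(D,Q): not NE [P1→B gives 8>0; P2→S gives 9>0]
(D,R): not NE [P1→A gives 6>0; P2→S gives 9>3]
(D,S): not NE [P1→A gives 10>8]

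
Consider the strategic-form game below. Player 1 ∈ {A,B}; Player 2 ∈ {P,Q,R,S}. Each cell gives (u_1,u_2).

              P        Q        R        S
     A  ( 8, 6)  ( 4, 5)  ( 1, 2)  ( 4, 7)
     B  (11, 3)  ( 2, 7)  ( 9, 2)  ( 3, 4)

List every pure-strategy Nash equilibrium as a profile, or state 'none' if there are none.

(A,P): not NE [P1→B gives 11>8; P2→S gives 7>6]
(A,Q): not NE [P2→S gives 7>5]
(A,R): not NE [P1→B gives 9>1; P2→S gives 7>2]
(A,S): NE
(B,P): not NE [P2→Q gives 7>3]
(B,Q): not NE [P1→A gives 4>2]
(B,R): not NE [P2→Q gives 7>2]
(B,S): not NE [P1→A gives 4>3; P2→Q gives 7>4]

NE set: (A,S)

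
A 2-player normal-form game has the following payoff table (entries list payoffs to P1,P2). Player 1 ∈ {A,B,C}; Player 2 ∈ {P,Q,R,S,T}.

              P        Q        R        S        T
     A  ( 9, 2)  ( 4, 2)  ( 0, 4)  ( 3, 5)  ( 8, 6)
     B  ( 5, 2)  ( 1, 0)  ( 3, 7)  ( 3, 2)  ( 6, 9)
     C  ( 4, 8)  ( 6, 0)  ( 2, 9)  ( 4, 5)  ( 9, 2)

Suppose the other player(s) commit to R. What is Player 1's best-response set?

u_1(A vs R) = 0
u_1(B vs R) = 3
u_1(C vs R) = 2
max payoff 3 at {B}

argmax u_1 = {B}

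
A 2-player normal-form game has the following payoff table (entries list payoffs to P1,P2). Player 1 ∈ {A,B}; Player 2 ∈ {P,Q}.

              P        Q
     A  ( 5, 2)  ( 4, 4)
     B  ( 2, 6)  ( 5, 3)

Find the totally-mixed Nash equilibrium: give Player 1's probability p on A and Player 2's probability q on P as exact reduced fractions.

P1 indiff ⇒ q·5+(1-q)·4 = q·2+(1-q)·5 ⇒ q(3) = (1-q)(1) ⇒ q = 1/4
P2 indiff ⇒ p·2+(1-p)·6 = p·4+(1-p)·3 ⇒ p(-2) = (1-p)(-3) ⇒ p = 3/5

P1 mixes 3/5 on A; P2 mixes 1/4 on P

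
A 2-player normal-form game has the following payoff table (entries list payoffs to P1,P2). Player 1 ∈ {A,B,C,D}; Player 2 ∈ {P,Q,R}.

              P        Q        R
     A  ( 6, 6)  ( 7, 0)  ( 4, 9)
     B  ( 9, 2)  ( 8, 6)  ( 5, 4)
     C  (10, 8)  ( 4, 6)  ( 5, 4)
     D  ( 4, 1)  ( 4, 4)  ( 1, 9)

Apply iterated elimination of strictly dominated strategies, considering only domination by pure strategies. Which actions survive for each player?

Remaining: P1:{B,C} P2:{P,Q}

P1 drop A (B beats it: P:9>6 Q:8>7 R:5>4)
P1 drop D (B beats it: P:9>4 Q:8>4 R:5>1)
P2 drop R (Q beats it: B:6>4 C:6>4)
P1→{B,C} P2→{P,Q}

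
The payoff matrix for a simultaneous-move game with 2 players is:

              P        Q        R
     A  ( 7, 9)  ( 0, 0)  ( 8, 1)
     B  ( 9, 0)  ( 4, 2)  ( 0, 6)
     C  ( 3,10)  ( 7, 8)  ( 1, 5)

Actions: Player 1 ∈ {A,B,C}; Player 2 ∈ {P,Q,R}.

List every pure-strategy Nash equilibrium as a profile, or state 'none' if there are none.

(A,P): not NE [P1→B gives 9>7]
(A,Q): not NE [P1→C gives 7>0; P2→P gives 9>0]
(A,R): not NE [P2→P gives 9>1]
(B,P): not NE [P2→R gives 6>0]
(B,Q): not NE [P1→C gives 7>4; P2→R gives 6>2]
(B,R): not NE [P1→A gives 8>0]
(C,P): not NE [P1→B gives 9>3]
(C,Q): not NE [P2→P gives 10>8]
(C,R): not NE [P1→A gives 8>1; P2→P gives 10>5]

PSNE: ∅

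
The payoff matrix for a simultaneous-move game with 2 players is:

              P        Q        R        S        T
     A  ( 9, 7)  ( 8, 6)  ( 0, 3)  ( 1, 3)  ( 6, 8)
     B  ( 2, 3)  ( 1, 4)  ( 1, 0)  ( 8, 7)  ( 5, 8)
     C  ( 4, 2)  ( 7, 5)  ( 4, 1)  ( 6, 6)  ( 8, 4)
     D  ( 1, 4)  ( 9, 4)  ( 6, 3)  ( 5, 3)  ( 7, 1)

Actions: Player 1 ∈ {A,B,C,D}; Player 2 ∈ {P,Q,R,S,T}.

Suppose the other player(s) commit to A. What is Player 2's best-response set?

u_2(P vs A) = 7
u_2(Q vs A) = 6
u_2(R vs A) = 3
u_2(S vs A) = 3
u_2(T vs A) = 8
max payoff 8 at {T}

BR_2 = {T}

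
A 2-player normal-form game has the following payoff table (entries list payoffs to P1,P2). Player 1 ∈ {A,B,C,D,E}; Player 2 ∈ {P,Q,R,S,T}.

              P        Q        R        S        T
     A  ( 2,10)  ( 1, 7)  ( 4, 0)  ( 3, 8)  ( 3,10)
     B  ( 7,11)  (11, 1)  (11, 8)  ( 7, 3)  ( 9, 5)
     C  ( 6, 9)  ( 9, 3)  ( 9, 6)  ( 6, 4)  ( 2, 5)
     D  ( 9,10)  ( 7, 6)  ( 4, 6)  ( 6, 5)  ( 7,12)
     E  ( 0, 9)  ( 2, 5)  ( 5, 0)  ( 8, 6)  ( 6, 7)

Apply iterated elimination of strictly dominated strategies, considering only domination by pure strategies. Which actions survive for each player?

P1 drop A (B beats it: P:7>2 Q:11>1 R:11>4 S:7>3 T:9>3)
P1 drop C (B beats it: P:7>6 Q:11>9 R:11>9 S:7>6 T:9>2)
P2 drop Q (P beats it: B:11>1 D:10>6 E:9>5)
P2 drop R (P beats it: B:11>8 D:10>6 E:9>0)
P2 drop S (P beats it: B:11>3 D:10>5 E:9>6)
P1 drop E (B beats it: P:7>0 T:9>6)
P1→{B,D} P2→{P,T}

Survivors P1:{B,D} P2:{P,T}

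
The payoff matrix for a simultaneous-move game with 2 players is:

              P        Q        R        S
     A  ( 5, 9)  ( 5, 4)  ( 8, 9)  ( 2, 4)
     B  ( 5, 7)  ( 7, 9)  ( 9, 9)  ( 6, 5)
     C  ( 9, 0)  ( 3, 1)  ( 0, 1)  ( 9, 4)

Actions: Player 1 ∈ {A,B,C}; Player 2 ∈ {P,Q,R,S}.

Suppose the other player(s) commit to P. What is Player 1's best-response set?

u_1(A vs P) = 5
u_1(B vs P) = 5
u_1(C vs P) = 9
max payoff 9 at {C}

BR_1 = {C}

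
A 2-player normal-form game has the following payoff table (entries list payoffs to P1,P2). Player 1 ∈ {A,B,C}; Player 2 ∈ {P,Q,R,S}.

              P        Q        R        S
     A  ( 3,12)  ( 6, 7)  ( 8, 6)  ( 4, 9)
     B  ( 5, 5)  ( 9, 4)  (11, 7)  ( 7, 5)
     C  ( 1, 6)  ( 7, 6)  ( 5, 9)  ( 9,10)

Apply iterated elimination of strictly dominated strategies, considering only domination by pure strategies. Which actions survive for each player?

IESDS → P1:{B,C} P2:{R,S}

P1 drop A (B beats it: P:5>3 Q:9>6 R:11>8 S:7>4)
P2 drop P (R beats it: B:7>5 C:9>6)
P2 drop Q (R beats it: B:7>4 C:9>6)
P1→{B,C} P2→{R,S}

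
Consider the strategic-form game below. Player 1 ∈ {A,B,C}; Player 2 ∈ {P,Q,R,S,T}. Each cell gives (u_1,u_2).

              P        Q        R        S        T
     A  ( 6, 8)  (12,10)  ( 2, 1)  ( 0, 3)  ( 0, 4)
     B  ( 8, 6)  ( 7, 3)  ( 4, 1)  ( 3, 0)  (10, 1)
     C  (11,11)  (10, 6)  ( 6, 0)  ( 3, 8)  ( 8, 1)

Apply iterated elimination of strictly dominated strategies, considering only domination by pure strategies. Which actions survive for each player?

Remaining: P1:{A,C} P2:{P,Q}

P2 drop R (P beats it: A:8>1 B:6>1 C:11>0)
P2 drop S (P beats it: A:8>3 B:6>0 C:11>8)
P2 drop T (P beats it: A:8>4 B:6>1 C:11>1)
P1 drop B (C beats it: P:11>8 Q:10>7)
P1→{A,C} P2→{P,Q}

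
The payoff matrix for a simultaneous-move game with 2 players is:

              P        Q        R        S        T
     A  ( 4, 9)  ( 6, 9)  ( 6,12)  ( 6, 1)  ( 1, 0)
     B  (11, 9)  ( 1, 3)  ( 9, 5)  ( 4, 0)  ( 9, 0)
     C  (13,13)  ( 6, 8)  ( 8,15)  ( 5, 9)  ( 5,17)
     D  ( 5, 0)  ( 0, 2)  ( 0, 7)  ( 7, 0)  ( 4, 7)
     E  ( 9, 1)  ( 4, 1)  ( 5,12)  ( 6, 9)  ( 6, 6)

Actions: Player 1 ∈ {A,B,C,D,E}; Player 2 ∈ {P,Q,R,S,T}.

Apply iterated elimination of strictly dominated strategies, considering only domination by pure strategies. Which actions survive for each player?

P2 drop Q (R beats it: A:12>9 B:5>3 C:15>8 D:7>2 E:12>1)
P2 drop S (R beats it: A:12>1 B:5>0 C:15>9 D:7>0 E:12>9)
P1 drop A (B beats it: P:11>4 R:9>6 T:9>1)
P1 drop D (B beats it: P:11>5 R:9>0 T:9>4)
P1 drop E (B beats it: P:11>9 R:9>5 T:9>6)
P1→{B,C} P2→{P,R,T}

Survivors P1:{B,C} P2:{P,R,T}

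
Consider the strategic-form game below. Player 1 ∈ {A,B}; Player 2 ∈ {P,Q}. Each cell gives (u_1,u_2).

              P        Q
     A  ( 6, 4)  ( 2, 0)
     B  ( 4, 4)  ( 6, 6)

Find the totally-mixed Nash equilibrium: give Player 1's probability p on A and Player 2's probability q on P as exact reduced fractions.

P1 mixes 1/3 on A; P2 mixes 2/3 on P

P1 indiff ⇒ q·6+(1-q)·2 = q·4+(1-q)·6 ⇒ q(2) = (1-q)(4) ⇒ q = 2/3
P2 indiff ⇒ p·4+(1-p)·4 = p·0+(1-p)·6 ⇒ p(4) = (1-p)(2) ⇒ p = 1/3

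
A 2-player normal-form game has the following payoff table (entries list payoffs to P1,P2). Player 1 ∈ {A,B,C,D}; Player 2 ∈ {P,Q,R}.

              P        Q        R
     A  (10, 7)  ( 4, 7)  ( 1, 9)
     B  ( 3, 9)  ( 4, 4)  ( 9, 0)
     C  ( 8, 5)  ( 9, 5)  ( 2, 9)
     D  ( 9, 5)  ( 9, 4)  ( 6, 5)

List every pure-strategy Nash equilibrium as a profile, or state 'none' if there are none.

PSNE: ∅

(A,P): not NE [P2→R gives 9>7]
(A,Q): not NE [P1→D gives 9>4; P2→R gives 9>7]
(A,R): not NE [P1→B gives 9>1]
(B,P): not NE [P1→A gives 10>3]
(B,Q): not NE [P1→D gives 9>4; P2→P gives 9>4]
(B,R): not NE [P2→P gives 9>0]
(C,P): not NE [P1→A gives 10>8; P2→R gives 9>5]
(C,Q): not NE [P2→R gives 9>5]
(C,R): not NE [P1→B gives 9>2]
(D,P): not NE [P1→A gives 10>9]
(D,Q): not NE [P2→R gives 5>4]
(D,R): not NE [P1→B gives 9>6]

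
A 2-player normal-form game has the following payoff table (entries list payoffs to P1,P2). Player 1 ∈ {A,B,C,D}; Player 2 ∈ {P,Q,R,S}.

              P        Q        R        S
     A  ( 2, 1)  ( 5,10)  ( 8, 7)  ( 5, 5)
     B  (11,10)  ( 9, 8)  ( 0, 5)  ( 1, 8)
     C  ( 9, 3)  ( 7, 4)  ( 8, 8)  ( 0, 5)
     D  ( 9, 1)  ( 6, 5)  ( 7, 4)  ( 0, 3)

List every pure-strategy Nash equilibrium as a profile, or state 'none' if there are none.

Nash profiles: (B,P), (C,R)

(A,P): not NE [P1→B gives 11>2; P2→Q gives 10>1]
(A,Q): not NE [P1→B gives 9>5]
(A,R): not NE [P2→Q gives 10>7]
(A,S): not NE [P2→Q gives 10>5]
(B,P): NE
(B,Q): not NE [P2→P gives 10>8]
(B,R): not NE [P1→C gives 8>0; P2→P gives 10>5]
(B,S): not NE [P1→A gives 5>1; P2→P gives 10>8]
(C,P): not NE [P1→B gives 11>9; P2→R gives 8>3]
(C,Q): not NE [P1→B gives 9>7; P2→R gives 8>4]
(C,R): NE
(C,S): not NE [P1→A gives 5>0; P2→R gives 8>5]
(D,P): not NE [P1→B gives 11>9; P2→Q gives 5>1]
(D,Q): not NE [P1→B gives 9>6]
(D,R): not NE [P1→C gives 8>7; P2→Q gives 5>4]
(D,S): not NE [P1→A gives 5>0; P2→Q gives 5>3]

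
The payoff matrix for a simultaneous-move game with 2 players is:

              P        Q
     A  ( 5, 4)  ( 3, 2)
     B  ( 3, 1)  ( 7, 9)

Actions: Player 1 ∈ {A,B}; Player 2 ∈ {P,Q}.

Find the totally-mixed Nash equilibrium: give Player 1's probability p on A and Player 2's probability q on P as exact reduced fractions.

(p,q) = (4/5, 2/3)

P1 indiff ⇒ q·5+(1-q)·3 = q·3+(1-q)·7 ⇒ q(2) = (1-q)(4) ⇒ q = 2/3
P2 indiff ⇒ p·4+(1-p)·1 = p·2+(1-p)·9 ⇒ p(2) = (1-p)(8) ⇒ p = 4/5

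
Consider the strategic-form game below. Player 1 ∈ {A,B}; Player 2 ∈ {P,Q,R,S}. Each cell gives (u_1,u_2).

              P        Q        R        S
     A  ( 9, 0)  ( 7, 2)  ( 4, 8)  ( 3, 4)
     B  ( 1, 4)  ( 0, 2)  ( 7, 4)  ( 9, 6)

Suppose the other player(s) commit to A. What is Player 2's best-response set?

u_2(P vs A) = 0
u_2(Q vs A) = 2
u_2(R vs A) = 8
u_2(S vs A) = 4
max payoff 8 at {R}

BR_2 = {R}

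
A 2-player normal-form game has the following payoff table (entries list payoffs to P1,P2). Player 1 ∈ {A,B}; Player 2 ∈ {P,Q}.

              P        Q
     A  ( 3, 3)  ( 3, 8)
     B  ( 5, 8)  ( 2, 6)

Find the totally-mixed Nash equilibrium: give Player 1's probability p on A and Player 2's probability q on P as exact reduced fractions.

P1 indiff ⇒ q·3+(1-q)·3 = q·5+(1-q)·2 ⇒ q(-2) = (1-q)(-1) ⇒ q = 1/3
P2 indiff ⇒ p·3+(1-p)·8 = p·8+(1-p)·6 ⇒ p(-5) = (1-p)(-2) ⇒ p = 2/7

P1 mixes 2/7 on A; P2 mixes 1/3 on P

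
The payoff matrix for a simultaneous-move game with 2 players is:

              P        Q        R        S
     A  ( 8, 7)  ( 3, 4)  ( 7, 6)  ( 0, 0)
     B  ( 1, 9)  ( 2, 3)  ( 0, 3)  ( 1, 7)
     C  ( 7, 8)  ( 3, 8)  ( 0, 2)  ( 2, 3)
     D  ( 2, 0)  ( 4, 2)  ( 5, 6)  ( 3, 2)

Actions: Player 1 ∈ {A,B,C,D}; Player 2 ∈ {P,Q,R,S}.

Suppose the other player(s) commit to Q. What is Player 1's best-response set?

BR_1 = {D}

u_1(A vs Q) = 3
u_1(B vs Q) = 2
u_1(C vs Q) = 3
u_1(D vs Q) = 4
max payoff 4 at {D}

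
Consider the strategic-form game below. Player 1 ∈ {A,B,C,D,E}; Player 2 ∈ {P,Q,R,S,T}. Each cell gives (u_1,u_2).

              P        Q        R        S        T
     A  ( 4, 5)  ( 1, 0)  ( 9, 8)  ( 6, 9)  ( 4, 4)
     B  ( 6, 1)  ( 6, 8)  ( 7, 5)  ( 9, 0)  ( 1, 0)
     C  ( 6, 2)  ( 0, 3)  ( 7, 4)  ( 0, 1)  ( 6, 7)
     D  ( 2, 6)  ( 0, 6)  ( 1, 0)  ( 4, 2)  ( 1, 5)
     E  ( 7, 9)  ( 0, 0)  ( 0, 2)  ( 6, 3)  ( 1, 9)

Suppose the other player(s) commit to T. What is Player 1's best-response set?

u_1(A vs T) = 4
u_1(B vs T) = 1
u_1(C vs T) = 6
u_1(D vs T) = 1
u_1(E vs T) = 1
max payoff 6 at {C}

P1 best: {C}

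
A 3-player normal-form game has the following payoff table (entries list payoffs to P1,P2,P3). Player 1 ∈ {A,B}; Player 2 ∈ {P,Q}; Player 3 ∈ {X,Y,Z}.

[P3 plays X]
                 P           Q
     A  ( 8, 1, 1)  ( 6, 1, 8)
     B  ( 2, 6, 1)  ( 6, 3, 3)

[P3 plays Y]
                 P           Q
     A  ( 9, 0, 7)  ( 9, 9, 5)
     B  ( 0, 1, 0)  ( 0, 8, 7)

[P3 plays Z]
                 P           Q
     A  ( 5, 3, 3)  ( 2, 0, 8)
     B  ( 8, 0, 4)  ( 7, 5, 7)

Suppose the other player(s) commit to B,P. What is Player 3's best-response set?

u_3(X vs B,P) = 1
u_3(Y vs B,P) = 0
u_3(Z vs B,P) = 4
max payoff 4 at {Z}

BR_3 = {Z}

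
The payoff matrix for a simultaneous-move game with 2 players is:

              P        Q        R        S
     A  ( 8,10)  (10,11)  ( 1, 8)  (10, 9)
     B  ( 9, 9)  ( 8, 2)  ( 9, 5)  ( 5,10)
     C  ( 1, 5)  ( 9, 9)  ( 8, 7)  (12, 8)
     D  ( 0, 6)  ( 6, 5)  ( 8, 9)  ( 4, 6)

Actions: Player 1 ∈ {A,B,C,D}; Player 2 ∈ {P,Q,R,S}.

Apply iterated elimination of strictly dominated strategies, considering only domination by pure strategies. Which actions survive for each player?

P1 drop D (B beats it: P:9>0 Q:8>6 R:9>8 S:5>4)
P2 drop R (S beats it: A:9>8 B:10>5 C:8>7)
P1→{A,B,C} P2→{P,Q,S}

Survivors P1:{A,B,C} P2:{P,Q,S}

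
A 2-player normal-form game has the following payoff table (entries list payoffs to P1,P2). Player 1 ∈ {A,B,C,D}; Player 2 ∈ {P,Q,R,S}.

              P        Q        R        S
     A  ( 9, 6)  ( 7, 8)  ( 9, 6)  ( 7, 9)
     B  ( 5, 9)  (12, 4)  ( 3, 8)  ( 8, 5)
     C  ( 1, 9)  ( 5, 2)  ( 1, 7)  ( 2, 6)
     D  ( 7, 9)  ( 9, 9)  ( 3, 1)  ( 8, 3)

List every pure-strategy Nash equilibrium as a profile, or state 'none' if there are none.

(A,P): not NE [P2→S gives 9>6]
(A,Q): not NE [P1→B gives 12>7; P2→S gives 9>8]
(A,R): not NE [P2→S gives 9>6]
(A,S): not NE [P1→D gives 8>7]
(B,P): not NE [P1→A gives 9>5]
(B,Q): not NE [P2→P gives 9>4]
(B,R): not NE [P1→A gives 9>3; P2→P gives 9>8]
(B,S): not NE [P2→P gives 9>5]
(C,P): not NE [P1→A gives 9>1]
(C,Q): not NE [P1→B gives 12>5; P2→P gives 9>2]
(C,R): not NE [P1→A gives 9>1; P2→P gives 9>7]
(C,S): not NE [P1→D gives 8>2; P2→P gives 9>6]
(D,P): not NE [P1→A gives 9>7]
(D,Q): not NE [P1→B gives 12>9]
(D,R): not NE [P1→A gives 9>3; P2→Q gives 9>1]
(D,S): not NE [P2→Q gives 9>3]

No pure NE.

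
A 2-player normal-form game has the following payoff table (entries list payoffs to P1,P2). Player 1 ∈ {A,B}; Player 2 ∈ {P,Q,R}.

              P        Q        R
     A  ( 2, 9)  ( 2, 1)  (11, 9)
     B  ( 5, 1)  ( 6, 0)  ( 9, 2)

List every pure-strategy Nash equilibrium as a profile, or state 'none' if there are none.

PSNE = {(A,R)}

(A,P): not NE [P1→B gives 5>2]
(A,Q): not NE [P1→B gives 6>2; P2→R gives 9>1]
(A,R): NE
(B,P): not NE [P2→R gives 2>1]
(B,Q): not NE [P2→R gives 2>0]
(B,R): not NE [P1→A gives 11>9]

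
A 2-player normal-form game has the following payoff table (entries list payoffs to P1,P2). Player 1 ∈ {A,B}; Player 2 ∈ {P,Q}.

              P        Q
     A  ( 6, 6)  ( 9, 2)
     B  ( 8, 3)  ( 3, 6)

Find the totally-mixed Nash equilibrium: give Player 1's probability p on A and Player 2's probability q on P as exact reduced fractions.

p=3/7, q=3/4

P1 indiff ⇒ q·6+(1-q)·9 = q·8+(1-q)·3 ⇒ q(-2) = (1-q)(-6) ⇒ q = 3/4
P2 indiff ⇒ p·6+(1-p)·3 = p·2+(1-p)·6 ⇒ p(4) = (1-p)(3) ⇒ p = 3/7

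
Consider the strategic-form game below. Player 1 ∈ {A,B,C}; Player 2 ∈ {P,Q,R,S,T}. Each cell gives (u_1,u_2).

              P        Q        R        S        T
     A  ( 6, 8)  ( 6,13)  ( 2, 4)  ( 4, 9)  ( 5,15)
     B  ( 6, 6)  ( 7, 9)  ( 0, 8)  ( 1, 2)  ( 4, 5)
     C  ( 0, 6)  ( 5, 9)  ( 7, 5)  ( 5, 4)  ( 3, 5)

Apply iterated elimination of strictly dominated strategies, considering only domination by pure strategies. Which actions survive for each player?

Remaining: P1:{A,B} P2:{Q,T}

P2 drop P (Q beats it: A:13>8 B:9>6 C:9>6)
P2 drop R (Q beats it: A:13>4 B:9>8 C:9>5)
P2 drop S (Q beats it: A:13>9 B:9>2 C:9>4)
P1 drop C (A beats it: Q:6>5 T:5>3)
P1→{A,B} P2→{Q,T}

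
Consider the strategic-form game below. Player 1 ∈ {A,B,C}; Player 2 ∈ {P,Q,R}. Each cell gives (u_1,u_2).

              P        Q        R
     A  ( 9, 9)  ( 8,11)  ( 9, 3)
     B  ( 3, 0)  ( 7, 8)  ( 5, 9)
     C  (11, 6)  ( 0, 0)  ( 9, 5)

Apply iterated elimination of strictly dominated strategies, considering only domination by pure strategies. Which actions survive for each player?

P1 drop B (A beats it: P:9>3 Q:8>7 R:9>5)
P2 drop R (P beats it: A:9>3 C:6>5)
P1→{A,C} P2→{P,Q}

Survivors P1:{A,C} P2:{P,Q}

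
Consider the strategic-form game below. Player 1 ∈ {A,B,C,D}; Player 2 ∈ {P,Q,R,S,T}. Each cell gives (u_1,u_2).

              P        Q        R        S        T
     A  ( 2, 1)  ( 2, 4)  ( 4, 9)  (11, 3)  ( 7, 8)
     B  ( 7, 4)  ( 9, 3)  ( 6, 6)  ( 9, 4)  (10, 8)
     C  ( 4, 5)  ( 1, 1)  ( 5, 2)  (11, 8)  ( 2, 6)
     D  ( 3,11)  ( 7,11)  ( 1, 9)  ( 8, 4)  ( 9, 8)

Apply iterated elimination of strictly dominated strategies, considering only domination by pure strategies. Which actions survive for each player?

Remaining: P1:{A,B,C} P2:{R,S,T}

P1 drop D (B beats it: P:7>3 Q:9>7 R:6>1 S:9>8 T:10>9)
P2 drop P (T beats it: A:8>1 B:8>4 C:6>5)
P2 drop Q (R beats it: A:9>4 B:6>3 C:2>1)
P1→{A,B,C} P2→{R,S,T}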